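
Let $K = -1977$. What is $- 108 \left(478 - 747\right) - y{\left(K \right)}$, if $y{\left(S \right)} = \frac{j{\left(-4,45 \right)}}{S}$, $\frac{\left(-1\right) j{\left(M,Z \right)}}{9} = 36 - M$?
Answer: $\frac{19145148}{659} \approx 29052.0$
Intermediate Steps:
$j{\left(M,Z \right)} = -324 + 9 M$ ($j{\left(M,Z \right)} = - 9 \left(36 - M\right) = -324 + 9 M$)
$y{\left(S \right)} = - \frac{360}{S}$ ($y{\left(S \right)} = \frac{-324 + 9 \left(-4\right)}{S} = \frac{-324 - 36}{S} = - \frac{360}{S}$)
$- 108 \left(478 - 747\right) - y{\left(K \right)} = - 108 \left(478 - 747\right) - - \frac{360}{-1977} = \left(-108\right) \left(-269\right) - \left(-360\right) \left(- \frac{1}{1977}\right) = 29052 - \frac{120}{659} = \frac{19145148}{659}$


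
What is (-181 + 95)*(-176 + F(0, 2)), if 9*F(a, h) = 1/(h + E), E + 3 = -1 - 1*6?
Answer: 544939/36 ≈ 15137.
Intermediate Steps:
E = -10 (E = -3 + (-1 - 1*6) = -3 + (-1 - 6) = -3 - 7 = -10)
F(a, h) = 1/(9*(-10 + h)) (F(a, h) = 1/(9*(h - 10)) = 1/(9*(-10 + h)))
(-181 + 95)*(-176 + F(0, 2)) = (-181 + 95)*(-176 + 1/(9*(-10 + 2))) = -86*(-176 + (⅑)/(-8)) = -86*(-176 + (⅑)*(-⅛)) = -86*(-176 - 1/72) = -86*(-12673/72) = 544939/36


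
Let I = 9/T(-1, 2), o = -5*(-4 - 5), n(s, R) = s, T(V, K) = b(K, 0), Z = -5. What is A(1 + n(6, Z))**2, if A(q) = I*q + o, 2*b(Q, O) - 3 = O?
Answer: 7569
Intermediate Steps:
b(Q, O) = 3/2 + O/2
T(V, K) = 3/2 (T(V, K) = 3/2 + (1/2)*0 = 3/2 + 0 = 3/2)
o = 45 (o = -5*(-9) = 45)
I = 6 (I = 9/(3/2) = 9*(2/3) = 6)
A(q) = 45 + 6*q (A(q) = 6*q + 45 = 45 + 6*q)
A(1 + n(6, Z))**2 = (45 + 6*(1 + 6))**2 = (45 + 6*7)**2 = (45 + 42)**2 = 87**2 = 7569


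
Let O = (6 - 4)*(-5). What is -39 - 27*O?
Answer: 231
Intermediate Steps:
O = -10 (O = 2*(-5) = -10)
-39 - 27*O = -39 - 27*(-10) = -39 + 270 = 231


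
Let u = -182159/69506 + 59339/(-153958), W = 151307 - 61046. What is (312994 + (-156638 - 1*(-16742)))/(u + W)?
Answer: 9450625101374/4927812348507 ≈ 1.9178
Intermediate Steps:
W = 90261
u = -164128836/54596963 (u = -182159*1/69506 + 59339*(-1/153958) = -182159/69506 - 1211/3142 = -164128836/54596963 ≈ -3.0062)
(312994 + (-156638 - 1*(-16742)))/(u + W) = (312994 + (-156638 - 1*(-16742)))/(-164128836/54596963 + 90261) = (312994 + (-156638 + 16742))/(4927812348507/54596963) = (312994 - 139896)*(54596963/4927812348507) = 173098*(54596963/4927812348507) = 9450625101374/4927812348507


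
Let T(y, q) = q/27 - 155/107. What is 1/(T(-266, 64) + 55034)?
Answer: 2889/158995889 ≈ 1.8170e-5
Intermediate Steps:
T(y, q) = -155/107 + q/27 (T(y, q) = q*(1/27) - 155*1/107 = q/27 - 155/107 = -155/107 + q/27)
1/(T(-266, 64) + 55034) = 1/((-155/107 + (1/27)*64) + 55034) = 1/((-155/107 + 64/27) + 55034) = 1/(2663/2889 + 55034) = 1/(158995889/2889) = 2889/158995889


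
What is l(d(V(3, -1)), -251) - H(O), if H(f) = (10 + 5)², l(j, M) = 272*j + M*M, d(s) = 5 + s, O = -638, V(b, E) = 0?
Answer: 64136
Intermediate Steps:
l(j, M) = M² + 272*j (l(j, M) = 272*j + M² = M² + 272*j)
H(f) = 225 (H(f) = 15² = 225)
l(d(V(3, -1)), -251) - H(O) = ((-251)² + 272*(5 + 0)) - 1*225 = (63001 + 272*5) - 225 = (63001 + 1360) - 225 = 64361 - 225 = 64136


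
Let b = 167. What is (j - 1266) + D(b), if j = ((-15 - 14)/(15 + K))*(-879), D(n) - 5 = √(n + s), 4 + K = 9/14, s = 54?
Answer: 151331/163 + √221 ≈ 943.28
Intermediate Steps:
K = -47/14 (K = -4 + 9/14 = -47/14 ≈ -3.3571)
D(n) = 5 + √(54 + n) (D(n) = 5 + √(n + 54) = 5 + √(54 + n))
j = 356874/163 (j = ((-15 - 14)/(15 - 47/14))*(-879) = -29/163/14*(-879) = -29*14/163*(-879) = -406/163*(-879) = 356874/163 ≈ 2189.4)
(j - 1266) + D(b) = (356874/163 - 1266) + (5 + √(54 + 167)) = 150516/163 + (5 + √221) = 151331/163 + √221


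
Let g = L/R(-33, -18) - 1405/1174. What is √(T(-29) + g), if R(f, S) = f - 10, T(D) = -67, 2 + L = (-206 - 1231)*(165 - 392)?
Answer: I*√19506143179734/50482 ≈ 87.488*I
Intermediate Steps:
L = 326197 (L = -2 + (-206 - 1231)*(165 - 392) = -2 - 1437*(-227) = -2 + 326199 = 326197)
R(f, S) = -10 + f
g = -383015693/50482 (g = 326197/(-10 - 33) - 1405/1174 = 326197/(-43) - 1405*1/1174 = 326197*(-1/43) - 1405/1174 = -326197/43 - 1405/1174 = -383015693/50482 ≈ -7587.2)
√(T(-29) + g) = √(-67 - 383015693/50482) = √(-386397987/50482) = I*√19506143179734/50482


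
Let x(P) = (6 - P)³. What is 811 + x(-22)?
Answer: 22763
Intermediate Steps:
811 + x(-22) = 811 - (-6 - 22)³ = 811 - 1*(-28)³ = 811 - 1*(-21952) = 811 + 21952 = 22763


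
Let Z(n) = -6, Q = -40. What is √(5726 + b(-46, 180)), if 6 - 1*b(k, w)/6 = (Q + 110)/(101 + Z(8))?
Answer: √2078486/19 ≈ 75.879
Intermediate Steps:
b(k, w) = 600/19 (b(k, w) = 36 - 6*(-40 + 110)/(101 - 6) = 36 - 420/95 = 36 - 6*14/19 = 36 - 84/19 = 600/19)
√(5726 + b(-46, 180)) = √(5726 + 600/19) = √(109394/19) = √2078486/19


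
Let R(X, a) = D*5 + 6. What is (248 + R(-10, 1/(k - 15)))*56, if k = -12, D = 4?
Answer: 15344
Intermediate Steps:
R(X, a) = 26 (R(X, a) = 4*5 + 6 = 20 + 6 = 26)
(248 + R(-10, 1/(k - 15)))*56 = (248 + 26)*56 = 274*56 = 15344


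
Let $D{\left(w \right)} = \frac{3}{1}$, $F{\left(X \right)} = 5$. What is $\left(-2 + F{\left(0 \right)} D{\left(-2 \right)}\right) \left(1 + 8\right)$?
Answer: $117$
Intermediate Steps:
$D{\left(w \right)} = 3$ ($D{\left(w \right)} = 3 \cdot 1 = 3$)
$\left(-2 + F{\left(0 \right)} D{\left(-2 \right)}\right) \left(1 + 8\right) = \left(-2 + 5 \cdot 3\right) \left(1 + 8\right) = \left(-2 + 15\right) 9 = 13 \cdot 9 = 117$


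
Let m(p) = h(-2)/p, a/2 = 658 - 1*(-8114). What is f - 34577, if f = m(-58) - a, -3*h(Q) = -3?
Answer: -3023019/58 ≈ -52121.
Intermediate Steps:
h(Q) = 1 (h(Q) = -⅓*(-3) = 1)
a = 17544 (a = 2*(658 - 1*(-8114)) = 2*(658 + 8114) = 2*8772 = 17544)
m(p) = 1/p
f = -1017553/58 (f = 1/(-58) - 1*17544 = -1/58 - 17544 = -1017553/58 ≈ -17544.)
f - 34577 = -1017553/58 - 34577 = -3023019/58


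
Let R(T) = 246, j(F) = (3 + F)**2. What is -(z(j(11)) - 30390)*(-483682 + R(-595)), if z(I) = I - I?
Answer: -14691620040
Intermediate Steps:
z(I) = 0
-(z(j(11)) - 30390)*(-483682 + R(-595)) = -(0 - 30390)*(-483682 + 246) = -(-30390)*(-483436) = -1*14691620040 = -14691620040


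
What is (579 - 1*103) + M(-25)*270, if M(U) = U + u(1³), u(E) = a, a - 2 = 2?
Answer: -5194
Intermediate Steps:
a = 4 (a = 2 + 2 = 4)
u(E) = 4
M(U) = 4 + U (M(U) = U + 4 = 4 + U)
(579 - 1*103) + M(-25)*270 = (579 - 1*103) + (4 - 25)*270 = (579 - 103) - 21*270 = 476 - 5670 = -5194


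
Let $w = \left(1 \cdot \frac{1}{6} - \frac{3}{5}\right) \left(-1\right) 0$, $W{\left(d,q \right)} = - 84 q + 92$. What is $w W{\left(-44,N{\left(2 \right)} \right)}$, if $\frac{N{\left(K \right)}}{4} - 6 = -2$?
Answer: $0$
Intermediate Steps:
$N{\left(K \right)} = 16$ ($N{\left(K \right)} = 24 + 4 \left(-2\right) = 24 - 8 = 16$)
$W{\left(d,q \right)} = 92 - 84 q$
$w = 0$ ($w = \left(1 \cdot \frac{1}{6} - \frac{3}{5}\right) \left(-1\right) 0 = \left(\frac{1}{6} - \frac{3}{5}\right) \left(-1\right) 0 = \left(- \frac{13}{30}\right) \left(-1\right) 0 = \frac{13}{30} \cdot 0 = 0$)
$w W{\left(-44,N{\left(2 \right)} \right)} = 0 \left(92 - 1344\right) = 0 \left(-1252\right) = 0$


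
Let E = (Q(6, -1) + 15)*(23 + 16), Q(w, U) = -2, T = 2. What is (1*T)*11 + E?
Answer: 529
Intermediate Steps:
E = 507 (E = (-2 + 15)*(23 + 16) = 13*39 = 507)
(1*T)*11 + E = (1*2)*11 + 507 = 2*11 + 507 = 22 + 507 = 529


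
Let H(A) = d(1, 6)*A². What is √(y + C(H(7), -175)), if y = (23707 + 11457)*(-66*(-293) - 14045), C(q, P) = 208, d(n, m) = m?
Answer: 2*√46530815 ≈ 13643.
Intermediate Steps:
H(A) = 6*A²
y = 186123052 (y = 35164*(19338 - 14045) = 35164*5293 = 186123052)
√(y + C(H(7), -175)) = √(186123052 + 208) = √186123260 = 2*√46530815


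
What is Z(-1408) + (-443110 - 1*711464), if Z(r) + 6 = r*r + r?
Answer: 826476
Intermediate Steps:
Z(r) = -6 + r + r² (Z(r) = -6 + (r*r + r) = -6 + (r² + r) = -6 + (r + r²) = -6 + r + r²)
Z(-1408) + (-443110 - 1*711464) = (-6 - 1408 + (-1408)²) + (-443110 - 1*711464) = (-6 - 1408 + 1982464) + (-443110 - 711464) = 1981050 - 1154574 = 826476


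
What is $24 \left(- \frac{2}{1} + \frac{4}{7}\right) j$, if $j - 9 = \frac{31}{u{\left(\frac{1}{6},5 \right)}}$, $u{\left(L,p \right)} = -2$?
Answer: $\frac{1560}{7} \approx 222.86$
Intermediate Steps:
$j = - \frac{13}{2}$ ($j = 9 + \frac{31}{-2} = 9 + 31 \left(- \frac{1}{2}\right) = 9 - \frac{31}{2} = - \frac{13}{2} \approx -6.5$)
$24 \left(- \frac{2}{1} + \frac{4}{7}\right) j = 24 \left(- \frac{2}{1} + \frac{4}{7}\right) \left(- \frac{13}{2}\right) = 24 \left(\left(-2\right) 1 + 4 \cdot \frac{1}{7}\right) \left(- \frac{13}{2}\right) = 24 \left(-2 + \frac{4}{7}\right) \left(- \frac{13}{2}\right) = 24 \left(- \frac{10}{7}\right) \left(- \frac{13}{2}\right) = \left(- \frac{240}{7}\right) \left(- \frac{13}{2}\right) = \frac{1560}{7}$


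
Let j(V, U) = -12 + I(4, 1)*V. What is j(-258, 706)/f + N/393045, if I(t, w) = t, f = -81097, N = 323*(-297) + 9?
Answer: -2456215818/10624923455 ≈ -0.23117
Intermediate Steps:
N = -95922 (N = -95931 + 9 = -95922)
j(V, U) = -12 + 4*V
j(-258, 706)/f + N/393045 = (-12 + 4*(-258))/(-81097) - 95922/393045 = (-12 - 1032)*(-1/81097) - 95922*1/393045 = -1044*(-1/81097) - 31974/131015 = 1044/81097 - 31974/131015 = -2456215818/10624923455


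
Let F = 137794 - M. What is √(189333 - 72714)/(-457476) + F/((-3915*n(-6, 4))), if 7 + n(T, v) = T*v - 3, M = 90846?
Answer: 23474/66555 - √116619/457476 ≈ 0.35195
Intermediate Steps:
F = 46948 (F = 137794 - 1*90846 = 137794 - 90846 = 46948)
n(T, v) = -10 + T*v (n(T, v) = -7 + (T*v - 3) = -7 + (-3 + T*v) = -10 + T*v)
√(189333 - 72714)/(-457476) + F/((-3915*n(-6, 4))) = √(189333 - 72714)/(-457476) + 46948/((-3915*(-10 - 6*4))) = √116619*(-1/457476) + 46948/((-3915*(-10 - 24))) = -√116619/457476 + 46948/((-3915*(-34))) = -√116619/457476 + 46948/133110 = -√116619/457476 + 46948*(1/133110) = -√116619/457476 + 23474/66555 = 23474/66555 - √116619/457476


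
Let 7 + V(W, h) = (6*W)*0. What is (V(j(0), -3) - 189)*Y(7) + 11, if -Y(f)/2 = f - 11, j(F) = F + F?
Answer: -1557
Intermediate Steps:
j(F) = 2*F
V(W, h) = -7 (V(W, h) = -7 + (6*W)*0 = -7 + 0 = -7)
Y(f) = 22 - 2*f (Y(f) = -2*(f - 11) = -2*(-11 + f) = 22 - 2*f)
(V(j(0), -3) - 189)*Y(7) + 11 = (-7 - 189)*(22 - 2*7) + 11 = -196*(22 - 14) + 11 = -196*8 + 11 = -1568 + 11 = -1557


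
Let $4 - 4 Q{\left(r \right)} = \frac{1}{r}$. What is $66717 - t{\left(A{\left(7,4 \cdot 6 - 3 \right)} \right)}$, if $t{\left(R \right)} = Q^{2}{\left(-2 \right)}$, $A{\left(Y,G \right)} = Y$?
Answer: $\frac{4269807}{64} \approx 66716.0$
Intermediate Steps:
$Q{\left(r \right)} = 1 - \frac{1}{4 r}$
$t{\left(R \right)} = \frac{81}{64}$ ($t{\left(R \right)} = \left(\frac{- \frac{1}{4} - 2}{-2}\right)^{2} = \left(\left(- \frac{1}{2}\right) \left(- \frac{9}{4}\right)\right)^{2} = \left(\frac{9}{8}\right)^{2} = \frac{81}{64}$)
$66717 - t{\left(A{\left(7,4 \cdot 6 - 3 \right)} \right)} = 66717 - \frac{81}{64} = \frac{4269807}{64}$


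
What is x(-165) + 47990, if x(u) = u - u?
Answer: 47990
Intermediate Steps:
x(u) = 0
x(-165) + 47990 = 0 + 47990 = 47990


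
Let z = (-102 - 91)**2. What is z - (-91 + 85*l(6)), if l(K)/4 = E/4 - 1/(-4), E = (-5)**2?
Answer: 35130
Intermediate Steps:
z = 37249 (z = (-193)**2 = 37249)
E = 25
l(K) = 26 (l(K) = 4*(25/4 - 1/(-4)) = 4*(25*(1/4) - 1*(-1/4)) = 4*(25/4 + 1/4) = 4*(13/2) = 26)
z - (-91 + 85*l(6)) = 37249 - (-91 + 85*26) = 37249 - (-91 + 2210) = 37249 - 1*2119 = 37249 - 2119 = 35130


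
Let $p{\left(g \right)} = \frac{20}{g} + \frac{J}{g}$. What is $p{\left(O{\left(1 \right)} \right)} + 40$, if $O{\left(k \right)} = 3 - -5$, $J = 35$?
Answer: $\frac{375}{8} \approx 46.875$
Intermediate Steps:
$O{\left(k \right)} = 8$ ($O{\left(k \right)} = 3 + 5 = 8$)
$p{\left(g \right)} = \frac{55}{g}$ ($p{\left(g \right)} = \frac{20}{g} + \frac{35}{g} = \frac{55}{g}$)
$p{\left(O{\left(1 \right)} \right)} + 40 = \frac{55}{8} + 40 = \frac{375}{8}$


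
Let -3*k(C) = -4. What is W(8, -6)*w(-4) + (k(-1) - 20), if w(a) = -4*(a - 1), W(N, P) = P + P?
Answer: -776/3 ≈ -258.67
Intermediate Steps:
W(N, P) = 2*P
w(a) = 4 - 4*a (w(a) = -4*(-1 + a) = 4 - 4*a)
k(C) = 4/3 (k(C) = -⅓*(-4) = 4/3)
W(8, -6)*w(-4) + (k(-1) - 20) = (2*(-6))*(4 - 4*(-4)) + (4/3 - 20) = -12*(4 + 16) - 56/3 = -12*20 - 56/3 = -240 - 56/3 = -776/3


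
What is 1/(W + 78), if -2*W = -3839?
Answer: 2/3995 ≈ 0.00050063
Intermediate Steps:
W = 3839/2 (W = -½*(-3839) = 3839/2 ≈ 1919.5)
1/(W + 78) = 1/(3839/2 + 78) = 1/(3995/2) = 2/3995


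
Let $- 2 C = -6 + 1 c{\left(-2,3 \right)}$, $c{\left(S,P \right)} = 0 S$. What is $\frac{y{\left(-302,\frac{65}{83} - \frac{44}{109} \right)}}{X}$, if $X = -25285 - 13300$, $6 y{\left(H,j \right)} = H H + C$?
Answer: $- \frac{91207}{231510} \approx -0.39397$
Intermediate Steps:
$c{\left(S,P \right)} = 0$
$C = 3$ ($C = - \frac{-6 + 1 \cdot 0}{2} = - \frac{-6 + 0}{2} = \left(- \frac{1}{2}\right) \left(-6\right) = 3$)
$y{\left(H,j \right)} = \frac{1}{2} + \frac{H^{2}}{6}$ ($y{\left(H,j \right)} = \frac{H H + 3}{6} = \frac{H^{2} + 3}{6} = \frac{3 + H^{2}}{6} = \frac{1}{2} + \frac{H^{2}}{6}$)
$X = -38585$ ($X = -25285 - 13300 = -38585$)
$\frac{y{\left(-302,\frac{65}{83} - \frac{44}{109} \right)}}{X} = \frac{\frac{1}{2} + \frac{\left(-302\right)^{2}}{6}}{-38585} = \left(\frac{1}{2} + \frac{1}{6} \cdot 91204\right) \left(- \frac{1}{38585}\right) = \left(\frac{1}{2} + \frac{45602}{3}\right) \left(- \frac{1}{38585}\right) = \frac{91207}{6} \left(- \frac{1}{38585}\right) = - \frac{91207}{231510}$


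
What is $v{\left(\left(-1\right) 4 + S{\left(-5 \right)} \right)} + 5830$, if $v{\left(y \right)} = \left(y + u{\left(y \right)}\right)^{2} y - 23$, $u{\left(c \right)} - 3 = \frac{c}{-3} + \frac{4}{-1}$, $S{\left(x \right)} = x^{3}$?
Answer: $-970594$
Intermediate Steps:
$u{\left(c \right)} = -1 - \frac{c}{3}$ ($u{\left(c \right)} = 3 + \left(\frac{c}{-3} + \frac{4}{-1}\right) = 3 + \left(c \left(- \frac{1}{3}\right) + 4 \left(-1\right)\right) = 3 - \left(4 + \frac{c}{3}\right) = -1 - \frac{c}{3}$)
$v{\left(y \right)} = -23 + y \left(-1 + \frac{2 y}{3}\right)^{2}$ ($v{\left(y \right)} = \left(y - \left(1 + \frac{y}{3}\right)\right)^{2} y - 23 = \left(-1 + \frac{2 y}{3}\right)^{2} y - 23 = y \left(-1 + \frac{2 y}{3}\right)^{2} - 23 = -23 + y \left(-1 + \frac{2 y}{3}\right)^{2}$)
$v{\left(\left(-1\right) 4 + S{\left(-5 \right)} \right)} + 5830 = \left(-23 + \frac{\left(\left(-1\right) 4 + \left(-5\right)^{3}\right) \left(-3 + 2 \left(\left(-1\right) 4 + \left(-5\right)^{3}\right)\right)^{2}}{9}\right) + 5830 = \left(-23 + \frac{\left(-4 - 125\right) \left(-3 + 2 \left(-4 - 125\right)\right)^{2}}{9}\right) + 5830 = \left(-23 + \frac{1}{9} \left(-129\right) \left(-3 + 2 \left(-129\right)\right)^{2}\right) + 5830 = \left(-23 + \frac{1}{9} \left(-129\right) \left(-3 - 258\right)^{2}\right) + 5830 = \left(-23 + \frac{1}{9} \left(-129\right) \left(-261\right)^{2}\right) + 5830 = \left(-23 + \frac{1}{9} \left(-129\right) 68121\right) + 5830 = \left(-23 - 976401\right) + 5830 = -976424 + 5830 = -970594$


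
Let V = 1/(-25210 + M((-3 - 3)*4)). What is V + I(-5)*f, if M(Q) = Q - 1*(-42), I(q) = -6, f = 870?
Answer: -131502241/25192 ≈ -5220.0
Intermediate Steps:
M(Q) = 42 + Q (M(Q) = Q + 42 = 42 + Q)
V = -1/25192 (V = 1/(-25210 + (42 + (-3 - 3)*4)) = 1/(-25210 + (42 - 6*4)) = 1/(-25210 + (42 - 24)) = 1/(-25210 + 18) = 1/(-25192) = -1/25192 ≈ -3.9695e-5)
V + I(-5)*f = -1/25192 - 6*870 = -1/25192 - 5220 = -131502241/25192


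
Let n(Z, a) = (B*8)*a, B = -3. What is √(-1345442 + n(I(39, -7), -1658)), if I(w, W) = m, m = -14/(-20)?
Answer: 5*I*√52226 ≈ 1142.7*I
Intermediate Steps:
m = 7/10 (m = -14*(-1/20) = 7/10 ≈ 0.70000)
I(w, W) = 7/10
n(Z, a) = -24*a (n(Z, a) = (-3*8)*a = -24*a)
√(-1345442 + n(I(39, -7), -1658)) = √(-1345442 - 24*(-1658)) = √(-1345442 + 39792) = √(-1305650) = 5*I*√52226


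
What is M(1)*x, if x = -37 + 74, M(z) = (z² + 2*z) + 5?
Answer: 296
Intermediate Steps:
M(z) = 5 + z² + 2*z
x = 37
M(1)*x = (5 + 1² + 2*1)*37 = (5 + 1 + 2)*37 = 8*37 = 296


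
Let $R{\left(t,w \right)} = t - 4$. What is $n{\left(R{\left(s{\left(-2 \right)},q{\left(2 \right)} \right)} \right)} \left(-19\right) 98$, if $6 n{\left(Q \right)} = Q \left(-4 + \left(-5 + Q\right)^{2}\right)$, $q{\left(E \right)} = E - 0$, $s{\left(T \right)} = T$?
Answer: $217854$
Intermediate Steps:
$q{\left(E \right)} = E$ ($q{\left(E \right)} = E + 0 = E$)
$R{\left(t,w \right)} = -4 + t$ ($R{\left(t,w \right)} = t - 4 = -4 + t$)
$n{\left(Q \right)} = \frac{Q \left(-4 + \left(-5 + Q\right)^{2}\right)}{6}$
$n{\left(R{\left(s{\left(-2 \right)},q{\left(2 \right)} \right)} \right)} \left(-19\right) 98 = \frac{\left(-4 - 2\right) \left(-4 + \left(-5 - 6\right)^{2}\right)}{6} \left(-19\right) 98 = \frac{1}{6} \left(-6\right) \left(-4 + \left(-5 - 6\right)^{2}\right) \left(-19\right) 98 = \frac{1}{6} \left(-6\right) \left(-4 + \left(-11\right)^{2}\right) \left(-19\right) 98 = \frac{1}{6} \left(-6\right) \left(-4 + 121\right) \left(-19\right) 98 = \frac{1}{6} \left(-6\right) 117 \left(-19\right) 98 = \left(-117\right) \left(-19\right) 98 = 2223 \cdot 98 = 217854$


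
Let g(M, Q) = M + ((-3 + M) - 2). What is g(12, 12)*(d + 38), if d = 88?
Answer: 2394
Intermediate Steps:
g(M, Q) = -5 + 2*M (g(M, Q) = M + (-5 + M) = -5 + 2*M)
g(12, 12)*(d + 38) = (-5 + 2*12)*(88 + 38) = (-5 + 24)*126 = 19*126 = 2394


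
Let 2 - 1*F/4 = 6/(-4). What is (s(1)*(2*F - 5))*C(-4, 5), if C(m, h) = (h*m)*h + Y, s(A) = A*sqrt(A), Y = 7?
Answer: -2139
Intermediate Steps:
F = 14 (F = 8 - 24/(-4) = 8 - 24*(-1)/4 = 8 - 4*(-3/2) = 8 + 6 = 14)
s(A) = A**(3/2)
C(m, h) = 7 + m*h**2 (C(m, h) = (h*m)*h + 7 = m*h**2 + 7 = 7 + m*h**2)
(s(1)*(2*F - 5))*C(-4, 5) = (1**(3/2)*(2*14 - 5))*(7 - 4*5**2) = (1*(28 - 5))*(7 - 4*25) = (1*23)*(7 - 100) = 23*(-93) = -2139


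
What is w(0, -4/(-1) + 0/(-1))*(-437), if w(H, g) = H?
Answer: 0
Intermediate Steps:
w(0, -4/(-1) + 0/(-1))*(-437) = 0*(-437) = 0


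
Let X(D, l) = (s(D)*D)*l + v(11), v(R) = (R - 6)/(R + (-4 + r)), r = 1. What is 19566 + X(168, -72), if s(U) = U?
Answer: -16100491/8 ≈ -2.0126e+6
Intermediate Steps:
v(R) = (-6 + R)/(-3 + R) (v(R) = (R - 6)/(R + (-4 + 1)) = (-6 + R)/(R - 3) = (-6 + R)/(-3 + R))
X(D, l) = 5/8 + l*D² (X(D, l) = (D*D)*l + (-6 + 11)/(-3 + 11) = D²*l + 5/8 = l*D² + (⅛)*5 = l*D² + 5/8 = 5/8 + l*D²)
19566 + X(168, -72) = 19566 + (5/8 - 72*168²) = 19566 + (5/8 - 72*28224) = 19566 + (5/8 - 2032128) = 19566 - 16257019/8 = -16100491/8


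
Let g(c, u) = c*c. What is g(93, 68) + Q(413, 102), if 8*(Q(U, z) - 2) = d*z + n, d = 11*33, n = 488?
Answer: 53361/4 ≈ 13340.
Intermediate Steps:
d = 363
g(c, u) = c**2
Q(U, z) = 63 + 363*z/8 (Q(U, z) = 2 + (363*z + 488)/8 = 2 + (488 + 363*z)/8 = 2 + (61 + 363*z/8) = 63 + 363*z/8)
g(93, 68) + Q(413, 102) = 93**2 + (63 + (363/8)*102) = 8649 + (63 + 18513/4) = 8649 + 18765/4 = 53361/4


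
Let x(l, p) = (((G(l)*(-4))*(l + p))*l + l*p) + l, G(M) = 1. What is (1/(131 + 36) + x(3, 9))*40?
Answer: -761480/167 ≈ -4559.8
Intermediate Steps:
x(l, p) = l + l*p + l*(-4*l - 4*p) (x(l, p) = (((1*(-4))*(l + p))*l + l*p) + l = ((-4*(l + p))*l + l*p) + l = ((-4*l - 4*p)*l + l*p) + l = (l*(-4*l - 4*p) + l*p) + l = (l*p + l*(-4*l - 4*p)) + l = l + l*p + l*(-4*l - 4*p))
(1/(131 + 36) + x(3, 9))*40 = (1/(131 + 36) + 3*(1 - 4*3 - 3*9))*40 = (1/167 + 3*(1 - 12 - 27))*40 = (1/167 + 3*(-38))*40 = (1/167 - 114)*40 = -19037/167*40 = -761480/167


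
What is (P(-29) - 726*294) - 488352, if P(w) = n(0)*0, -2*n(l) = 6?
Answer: -701796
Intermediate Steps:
n(l) = -3 (n(l) = -1/2*6 = -3)
P(w) = 0 (P(w) = -3*0 = 0)
(P(-29) - 726*294) - 488352 = (0 - 726*294) - 488352 = (0 - 1*213444) - 488352 = (0 - 213444) - 488352 = -213444 - 488352 = -701796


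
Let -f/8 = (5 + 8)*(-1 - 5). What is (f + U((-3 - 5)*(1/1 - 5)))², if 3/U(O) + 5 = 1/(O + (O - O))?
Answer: 1091641600/2809 ≈ 3.8862e+5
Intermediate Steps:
U(O) = 3/(-5 + 1/O) (U(O) = 3/(-5 + 1/(O + (O - O))) = 3/(-5 + 1/(O + 0)) = 3/(-5 + 1/O))
f = 624 (f = -8*(5 + 8)*(-1 - 5) = -104*(-6) = -8*(-78) = 624)
(f + U((-3 - 5)*(1/1 - 5)))² = (624 - 3*(-3 - 5)*(1/1 - 5)/(-1 + 5*((-3 - 5)*(1/1 - 5))))² = (624 - 3*(-8*(1 - 5))/(-1 + 5*(-8*(1 - 5))))² = (624 - 3*(-8*(-4))/(-1 + 5*(-8*(-4))))² = (624 - 3*32/(-1 + 5*32))² = (624 - 3*32/(-1 + 160))² = (624 - 3*32/159)² = (624 - 3*32*1/159)² = (624 - 32/53)² = (33040/53)² = 1091641600/2809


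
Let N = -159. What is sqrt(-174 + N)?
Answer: 3*I*sqrt(37) ≈ 18.248*I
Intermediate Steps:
sqrt(-174 + N) = sqrt(-174 - 159) = sqrt(-333) = 3*I*sqrt(37)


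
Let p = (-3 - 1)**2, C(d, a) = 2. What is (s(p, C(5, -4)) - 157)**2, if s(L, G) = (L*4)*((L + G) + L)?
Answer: 4076361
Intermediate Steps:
p = 16 (p = (-4)**2 = 16)
s(L, G) = 4*L*(G + 2*L) (s(L, G) = (4*L)*((G + L) + L) = (4*L)*(G + 2*L) = 4*L*(G + 2*L))
(s(p, C(5, -4)) - 157)**2 = (4*16*(2 + 2*16) - 157)**2 = (4*16*(2 + 32) - 157)**2 = (4*16*34 - 157)**2 = (2176 - 157)**2 = 2019**2 = 4076361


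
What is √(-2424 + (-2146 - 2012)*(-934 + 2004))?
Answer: 2*I*√1112871 ≈ 2109.9*I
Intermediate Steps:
√(-2424 + (-2146 - 2012)*(-934 + 2004)) = √(-2424 - 4158*1070) = √(-2424 - 4449060) = √(-4451484) = 2*I*√1112871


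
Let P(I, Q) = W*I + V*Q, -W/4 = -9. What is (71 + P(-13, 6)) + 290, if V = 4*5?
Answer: 13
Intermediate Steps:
V = 20
W = 36 (W = -4*(-9) = 36)
P(I, Q) = 20*Q + 36*I (P(I, Q) = 36*I + 20*Q = 20*Q + 36*I)
(71 + P(-13, 6)) + 290 = (71 + (20*6 + 36*(-13))) + 290 = (71 + (120 - 468)) + 290 = (71 - 348) + 290 = -277 + 290 = 13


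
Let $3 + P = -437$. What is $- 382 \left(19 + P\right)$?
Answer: $160822$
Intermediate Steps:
$P = -440$ ($P = -3 - 437 = -440$)
$- 382 \left(19 + P\right) = - 382 \left(19 - 440\right) = \left(-382\right) \left(-421\right) = 160822$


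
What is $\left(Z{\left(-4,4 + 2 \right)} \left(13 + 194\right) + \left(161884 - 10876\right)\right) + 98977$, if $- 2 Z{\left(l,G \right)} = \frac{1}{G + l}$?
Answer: $\frac{999733}{4} \approx 2.4993 \cdot 10^{5}$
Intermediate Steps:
$Z{\left(l,G \right)} = - \frac{1}{2 \left(G + l\right)}$
$\left(Z{\left(-4,4 + 2 \right)} \left(13 + 194\right) + \left(161884 - 10876\right)\right) + 98977 = \left(- \frac{1}{2 \left(4 + 2\right) + 2 \left(-4\right)} \left(13 + 194\right) + \left(161884 - 10876\right)\right) + 98977 = \left(- \frac{1}{2 \cdot 6 - 8} \cdot 207 + 151008\right) + 98977 = \left(- \frac{1}{12 - 8} \cdot 207 + 151008\right) + 98977 = \left(- \frac{1}{4} \cdot 207 + 151008\right) + 98977 = \left(\left(-1\right) \frac{1}{4} \cdot 207 + 151008\right) + 98977 = \left(\left(- \frac{1}{4}\right) 207 + 151008\right) + 98977 = \left(- \frac{207}{4} + 151008\right) + 98977 = \frac{603825}{4} + 98977 = \frac{999733}{4}$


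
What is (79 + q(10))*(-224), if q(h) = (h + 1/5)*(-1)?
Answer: -77056/5 ≈ -15411.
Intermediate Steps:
q(h) = -⅕ - h (q(h) = (h + ⅕)*(-1) = (⅕ + h)*(-1) = -⅕ - h)
(79 + q(10))*(-224) = (79 + (-⅕ - 1*10))*(-224) = (79 + (-⅕ - 10))*(-224) = (79 - 51/5)*(-224) = (344/5)*(-224) = -77056/5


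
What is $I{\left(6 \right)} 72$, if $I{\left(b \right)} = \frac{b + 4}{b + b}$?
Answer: $60$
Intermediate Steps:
$I{\left(b \right)} = \frac{4 + b}{2 b}$
$I{\left(6 \right)} 72 = \frac{4 + 6}{2 \cdot 6} \cdot 72 = \frac{1}{2} \cdot \frac{1}{6} \cdot 10 \cdot 72 = \frac{5}{6} \cdot 72 = 60$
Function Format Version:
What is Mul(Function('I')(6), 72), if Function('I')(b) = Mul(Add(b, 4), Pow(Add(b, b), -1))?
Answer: 60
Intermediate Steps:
Function('I')(b) = Mul(Rational(1, 2), Pow(b, -1), Add(4, b)) (Function('I')(b) = Mul(Add(4, b), Pow(Mul(2, b), -1)) = Mul(Add(4, b), Mul(Rational(1, 2), Pow(b, -1))) = Mul(Rational(1, 2), Pow(b, -1), Add(4, b)))
Mul(Function('I')(6), 72) = Mul(Mul(Rational(1, 2), Pow(6, -1), Add(4, 6)), 72) = Mul(Mul(Rational(1, 2), Rational(1, 6), 10), 72) = Mul(Rational(5, 6), 72) = 60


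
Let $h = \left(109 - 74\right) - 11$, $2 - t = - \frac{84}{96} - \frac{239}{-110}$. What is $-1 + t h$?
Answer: $\frac{872}{55} \approx 15.855$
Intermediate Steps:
$t = \frac{309}{440}$ ($t = 2 - \left(- \frac{84}{96} - \frac{239}{-110}\right) = 2 - \left(\left(-84\right) \frac{1}{96} - - \frac{239}{110}\right) = 2 - \left(- \frac{7}{8} + \frac{239}{110}\right) = 2 - \frac{571}{440} = \frac{309}{440} \approx 0.70227$)
$h = 24$ ($h = 35 - 11 = 24$)
$-1 + t h = -1 + \frac{309}{440} \cdot 24 = -1 + \frac{927}{55} = \frac{872}{55}$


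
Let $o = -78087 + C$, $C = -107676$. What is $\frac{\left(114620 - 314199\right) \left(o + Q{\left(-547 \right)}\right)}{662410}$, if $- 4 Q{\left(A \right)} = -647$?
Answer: $\frac{29633689499}{529928} \approx 55920.0$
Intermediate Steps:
$Q{\left(A \right)} = \frac{647}{4}$ ($Q{\left(A \right)} = \left(- \frac{1}{4}\right) \left(-647\right) = \frac{647}{4}$)
$o = -185763$ ($o = -78087 - 107676 = -185763$)
$\frac{\left(114620 - 314199\right) \left(o + Q{\left(-547 \right)}\right)}{662410} = \frac{\left(114620 - 314199\right) \left(-185763 + \frac{647}{4}\right)}{662410} = \left(-199579\right) \left(- \frac{742405}{4}\right) \frac{1}{662410} = \frac{148168447495}{4} \cdot \frac{1}{662410} = \frac{29633689499}{529928}$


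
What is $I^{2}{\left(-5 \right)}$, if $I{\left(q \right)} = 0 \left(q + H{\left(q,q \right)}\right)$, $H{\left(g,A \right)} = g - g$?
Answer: $0$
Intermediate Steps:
$H{\left(g,A \right)} = 0$
$I{\left(q \right)} = 0$ ($I{\left(q \right)} = 0 \left(q + 0\right) = 0 q = 0$)
$I^{2}{\left(-5 \right)} = 0^{2} = 0$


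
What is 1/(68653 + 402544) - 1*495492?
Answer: -233474343923/471197 ≈ -4.9549e+5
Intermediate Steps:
1/(68653 + 402544) - 1*495492 = 1/471197 - 495492 = -233474343923/471197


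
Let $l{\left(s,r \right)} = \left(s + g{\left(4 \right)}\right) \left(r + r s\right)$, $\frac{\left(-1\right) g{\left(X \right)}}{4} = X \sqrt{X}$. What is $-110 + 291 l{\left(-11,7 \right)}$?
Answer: $875800$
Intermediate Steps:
$g{\left(X \right)} = - 4 X^{\frac{3}{2}}$ ($g{\left(X \right)} = - 4 X \sqrt{X} = - 4 X^{\frac{3}{2}}$)
$l{\left(s,r \right)} = \left(-32 + s\right) \left(r + r s\right)$ ($l{\left(s,r \right)} = \left(s - 4 \cdot 4^{\frac{3}{2}}\right) \left(r + r s\right) = \left(s - 32\right) \left(r + r s\right) = \left(-32 + s\right) \left(r + r s\right)$)
$-110 + 291 l{\left(-11,7 \right)} = -110 + 291 \cdot 7 \left(-32 + \left(-11\right)^{2} - -341\right) = -110 + 291 \cdot 7 \left(-32 + 121 + 341\right) = -110 + 291 \cdot 7 \cdot 430 = -110 + 291 \cdot 3010 = -110 + 875910 = 875800$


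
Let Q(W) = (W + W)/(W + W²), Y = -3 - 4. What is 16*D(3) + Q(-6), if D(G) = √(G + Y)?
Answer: -⅖ + 32*I ≈ -0.4 + 32.0*I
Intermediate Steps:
Y = -7
Q(W) = 2*W/(W + W²) (Q(W) = (2*W)/(W + W²) = 2*W/(W + W²))
D(G) = √(-7 + G) (D(G) = √(G - 7) = √(-7 + G))
16*D(3) + Q(-6) = 16*√(-7 + 3) + 2/(1 - 6) = 16*√(-4) + 2/(-5) = 16*(2*I) + 2*(-⅕) = 32*I - ⅖ = -⅖ + 32*I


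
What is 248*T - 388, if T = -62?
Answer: -15764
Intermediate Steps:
248*T - 388 = 248*(-62) - 388 = -15376 - 388 = -15764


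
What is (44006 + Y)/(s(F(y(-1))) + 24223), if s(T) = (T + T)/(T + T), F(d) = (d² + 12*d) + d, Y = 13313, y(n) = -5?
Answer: 57319/24224 ≈ 2.3662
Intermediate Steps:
F(d) = d² + 13*d
s(T) = 1 (s(T) = (2*T)/((2*T)) = (2*T)*(1/(2*T)) = 1)
(44006 + Y)/(s(F(y(-1))) + 24223) = (44006 + 13313)/(1 + 24223) = 57319/24224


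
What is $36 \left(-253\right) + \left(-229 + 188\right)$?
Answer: $-9149$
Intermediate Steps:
$36 \left(-253\right) + \left(-229 + 188\right) = -9108 - 41 = -9149$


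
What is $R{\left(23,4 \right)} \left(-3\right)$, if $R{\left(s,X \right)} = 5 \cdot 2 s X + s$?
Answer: $-2829$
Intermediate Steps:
$R{\left(s,X \right)} = s + 10 X s$ ($R{\left(s,X \right)} = 10 s X + s = 10 X s + s = s + 10 X s$)
$R{\left(23,4 \right)} \left(-3\right) = 23 \left(1 + 10 \cdot 4\right) \left(-3\right) = 23 \left(1 + 40\right) \left(-3\right) = 23 \cdot 41 \left(-3\right) = 943 \left(-3\right) = -2829$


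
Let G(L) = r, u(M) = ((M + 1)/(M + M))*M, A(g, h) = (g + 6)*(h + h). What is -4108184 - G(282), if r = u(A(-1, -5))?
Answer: -8216319/2 ≈ -4.1082e+6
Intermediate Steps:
A(g, h) = 2*h*(6 + g) (A(g, h) = (6 + g)*(2*h) = 2*h*(6 + g))
u(M) = ½ + M/2 (u(M) = ((1 + M)/((2*M)))*M = ((1 + M)*(1/(2*M)))*M = ((1 + M)/(2*M))*M = ½ + M/2)
r = -49/2 (r = ½ + (2*(-5)*(6 - 1))/2 = ½ + (2*(-5)*5)/2 = ½ + (½)*(-50) = ½ - 25 = -49/2 ≈ -24.500)
G(L) = -49/2
-4108184 - G(282) = -4108184 - 1*(-49/2) = -4108184 + 49/2 = -8216319/2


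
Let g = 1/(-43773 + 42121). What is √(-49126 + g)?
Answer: I*√33517491189/826 ≈ 221.64*I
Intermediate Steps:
g = -1/1652 (g = 1/(-1652) = -1/1652 ≈ -0.00060533)
√(-49126 + g) = √(-49126 - 1/1652) = √(-81156153/1652) = I*√33517491189/826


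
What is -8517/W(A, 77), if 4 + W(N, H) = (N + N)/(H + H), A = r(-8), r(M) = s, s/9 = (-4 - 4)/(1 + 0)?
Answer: 655809/380 ≈ 1725.8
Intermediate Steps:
s = -72 (s = 9*((-4 - 4)/(1 + 0)) = 9*(-8/1) = 9*(-8*1) = 9*(-8) = -72)
r(M) = -72
A = -72
W(N, H) = -4 + N/H (W(N, H) = -4 + (N + N)/(H + H) = -4 + (2*N)/((2*H)) = -4 + (2*N)*(1/(2*H)) = -4 + N/H)
-8517/W(A, 77) = -8517/(-4 - 72/77) = -8517/(-380/77) = -8517*(-77/380) = 655809/380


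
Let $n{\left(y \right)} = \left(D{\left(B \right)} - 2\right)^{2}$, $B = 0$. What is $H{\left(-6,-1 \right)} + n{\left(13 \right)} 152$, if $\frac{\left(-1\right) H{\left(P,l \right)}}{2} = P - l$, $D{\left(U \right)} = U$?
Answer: $618$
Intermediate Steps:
$H{\left(P,l \right)} = - 2 P + 2 l$ ($H{\left(P,l \right)} = - 2 \left(P - l\right) = - 2 P + 2 l$)
$n{\left(y \right)} = 4$ ($n{\left(y \right)} = \left(0 - 2\right)^{2} = \left(-2\right)^{2} = 4$)
$H{\left(-6,-1 \right)} + n{\left(13 \right)} 152 = \left(\left(-2\right) \left(-6\right) + 2 \left(-1\right)\right) + 4 \cdot 152 = \left(12 - 2\right) + 608 = 10 + 608 = 618$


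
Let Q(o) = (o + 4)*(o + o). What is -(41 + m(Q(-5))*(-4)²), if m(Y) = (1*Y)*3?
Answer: -521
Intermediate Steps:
Q(o) = 2*o*(4 + o) (Q(o) = (4 + o)*(2*o) = 2*o*(4 + o))
m(Y) = 3*Y (m(Y) = Y*3 = 3*Y)
-(41 + m(Q(-5))*(-4)²) = -(41 + (3*(2*(-5)*(4 - 5)))*(-4)²) = -(41 + (3*(2*(-5)*(-1)))*16) = -(41 + (3*10)*16) = -(41 + 30*16) = -(41 + 480) = -1*521 = -521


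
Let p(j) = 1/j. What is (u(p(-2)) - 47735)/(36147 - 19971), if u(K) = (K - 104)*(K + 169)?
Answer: -261373/64704 ≈ -4.0395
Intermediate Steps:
u(K) = (-104 + K)*(169 + K)
(u(p(-2)) - 47735)/(36147 - 19971) = ((-17576 + (1/(-2))² + 65/(-2)) - 47735)/(36147 - 19971) = ((-17576 + (-½)² + 65*(-½)) - 47735)/16176 = ((-17576 + ¼ - 65/2) - 47735)*(1/16176) = (-70433/4 - 47735)*(1/16176) = -261373/4*1/16176 = -261373/64704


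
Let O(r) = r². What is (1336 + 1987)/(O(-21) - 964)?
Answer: -3323/523 ≈ -6.3537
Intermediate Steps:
(1336 + 1987)/(O(-21) - 964) = (1336 + 1987)/((-21)² - 964) = 3323/(441 - 964) = 3323/(-523) = 3323*(-1/523) = -3323/523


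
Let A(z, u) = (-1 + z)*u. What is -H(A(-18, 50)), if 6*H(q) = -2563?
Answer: 2563/6 ≈ 427.17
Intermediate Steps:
A(z, u) = u*(-1 + z)
H(q) = -2563/6 (H(q) = (1/6)*(-2563) = -2563/6)
-H(A(-18, 50)) = -1*(-2563/6) = 2563/6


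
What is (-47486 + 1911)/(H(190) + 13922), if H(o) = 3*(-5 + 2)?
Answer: -45575/13913 ≈ -3.2757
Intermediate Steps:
H(o) = -9 (H(o) = 3*(-3) = -9)
(-47486 + 1911)/(H(190) + 13922) = (-47486 + 1911)/(-9 + 13922) = -45575/13913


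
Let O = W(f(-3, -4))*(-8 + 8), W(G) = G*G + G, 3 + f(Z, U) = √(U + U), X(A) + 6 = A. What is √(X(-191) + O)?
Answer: I*√197 ≈ 14.036*I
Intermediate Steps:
X(A) = -6 + A
f(Z, U) = -3 + √2*√U (f(Z, U) = -3 + √(U + U) = -3 + √(2*U) = -3 + √2*√U)
W(G) = G + G² (W(G) = G² + G = G + G²)
O = 0 (O = ((-3 + √2*√(-4))*(1 + (-3 + √2*√(-4))))*(-8 + 8) = ((-3 + √2*(2*I))*(1 + (-3 + √2*(2*I))))*0 = ((-3 + 2*I*√2)*(1 + (-3 + 2*I*√2)))*0 = ((-3 + 2*I*√2)*(-2 + 2*I*√2))*0 = 0)
√(X(-191) + O) = √((-6 - 191) + 0) = √(-197 + 0) = √(-197) = I*√197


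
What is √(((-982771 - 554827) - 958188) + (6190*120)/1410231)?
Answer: I*√551499670797129994/470077 ≈ 1579.8*I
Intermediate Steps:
√(((-982771 - 554827) - 958188) + (6190*120)/1410231) = √((-1537598 - 958188) + 742800*(1/1410231)) = √(-2495786 + 247600/470077) = √(-1173211347922/470077) = I*√551499670797129994/470077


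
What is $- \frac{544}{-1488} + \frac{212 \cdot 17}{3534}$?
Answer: $\frac{816}{589} \approx 1.3854$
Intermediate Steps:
$- \frac{544}{-1488} + \frac{212 \cdot 17}{3534} = \left(-544\right) \left(- \frac{1}{1488}\right) + 3604 \cdot \frac{1}{3534} = \frac{34}{93} + \frac{1802}{1767} = \frac{816}{589}$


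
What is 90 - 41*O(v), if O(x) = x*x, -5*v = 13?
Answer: -4679/25 ≈ -187.16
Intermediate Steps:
v = -13/5 (v = -1/5*13 = -13/5 ≈ -2.6000)
O(x) = x**2
90 - 41*O(v) = 90 - 41*(-13/5)**2 = 90 - 41*169/25 = 90 - 6929/25 = -4679/25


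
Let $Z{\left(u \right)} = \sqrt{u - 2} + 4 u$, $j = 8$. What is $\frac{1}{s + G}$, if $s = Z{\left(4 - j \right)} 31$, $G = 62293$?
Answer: $\frac{20599}{1272958325} - \frac{31 i \sqrt{6}}{3818874975} \approx 1.6182 \cdot 10^{-5} - 1.9884 \cdot 10^{-8} i$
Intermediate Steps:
$Z{\left(u \right)} = \sqrt{-2 + u} + 4 u$
$s = -496 + 31 i \sqrt{6}$ ($s = \left(\sqrt{-2 + \left(4 - 8\right)} + 4 \left(4 - 8\right)\right) 31 = \left(\sqrt{-2 - 4} + 4 \left(-4\right)\right) 31 = \left(\sqrt{-6} - 16\right) 31 = \left(i \sqrt{6} - 16\right) 31 = \left(-16 + i \sqrt{6}\right) 31 = -496 + 31 i \sqrt{6} \approx -496.0 + 75.934 i$)
$\frac{1}{s + G} = \frac{1}{\left(-496 + 31 i \sqrt{6}\right) + 62293} = \frac{1}{61797 + 31 i \sqrt{6}}$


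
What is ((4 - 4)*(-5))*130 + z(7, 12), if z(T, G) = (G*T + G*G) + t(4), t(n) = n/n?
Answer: 229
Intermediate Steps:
t(n) = 1
z(T, G) = 1 + G² + G*T (z(T, G) = (G*T + G*G) + 1 = (G*T + G²) + 1 = (G² + G*T) + 1 = 1 + G² + G*T)
((4 - 4)*(-5))*130 + z(7, 12) = ((4 - 4)*(-5))*130 + (1 + 12² + 12*7) = (0*(-5))*130 + (1 + 144 + 84) = 0*130 + 229 = 0 + 229 = 229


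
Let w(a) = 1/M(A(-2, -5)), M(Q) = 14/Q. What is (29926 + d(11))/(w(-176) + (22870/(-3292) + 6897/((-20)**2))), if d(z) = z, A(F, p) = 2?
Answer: 22995607600/8017939 ≈ 2868.0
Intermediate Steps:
w(a) = 1/7 (w(a) = 1/(14/2) = 1/(14*(1/2)) = 1/7)
(29926 + d(11))/(w(-176) + (22870/(-3292) + 6897/((-20)**2))) = (29926 + 11)/(1/7 + (22870/(-3292) + 6897/((-20)**2))) = 29937/(1/7 + (22870*(-1/3292) + 6897/400)) = 29937/(1/7 + (-11435/1646 + 6897*(1/400))) = 29937/(1/7 + (-11435/1646 + 6897/400)) = 29937/(1/7 + 3389231/329200) = 29937/(24053817/2304400) = 29937*(2304400/24053817) = 22995607600/8017939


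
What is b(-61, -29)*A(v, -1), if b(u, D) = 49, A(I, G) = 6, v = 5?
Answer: 294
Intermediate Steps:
b(-61, -29)*A(v, -1) = 49*6 = 294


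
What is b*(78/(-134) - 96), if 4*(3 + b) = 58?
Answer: -148833/134 ≈ -1110.7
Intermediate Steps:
b = 23/2 (b = -3 + (1/4)*58 = -3 + 29/2 = 23/2 ≈ 11.500)
b*(78/(-134) - 96) = 23*(78/(-134) - 96)/2 = 23*(78*(-1/134) - 96)/2 = 23*(-39/67 - 96)/2 = (23/2)*(-6471/67) = -148833/134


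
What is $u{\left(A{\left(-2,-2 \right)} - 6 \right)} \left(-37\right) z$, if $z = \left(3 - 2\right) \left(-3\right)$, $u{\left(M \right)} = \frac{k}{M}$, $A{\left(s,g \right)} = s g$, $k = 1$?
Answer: $- \frac{111}{2} \approx -55.5$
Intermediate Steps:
$A{\left(s,g \right)} = g s$
$u{\left(M \right)} = \frac{1}{M}$ ($u{\left(M \right)} = 1 \frac{1}{M} = \frac{1}{M}$)
$z = -3$ ($z = 1 \left(-3\right) = -3$)
$u{\left(A{\left(-2,-2 \right)} - 6 \right)} \left(-37\right) z = \frac{1}{\left(-2\right) \left(-2\right) - 6} \left(-37\right) \left(-3\right) = \frac{1}{4 - 6} \left(-37\right) \left(-3\right) = \frac{1}{-2} \left(-37\right) \left(-3\right) = \left(- \frac{1}{2}\right) \left(-37\right) \left(-3\right) = \frac{37}{2} \left(-3\right) = - \frac{111}{2}$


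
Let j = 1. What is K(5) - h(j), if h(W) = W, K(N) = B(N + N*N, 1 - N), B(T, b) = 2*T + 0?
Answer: 59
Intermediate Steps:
B(T, b) = 2*T
K(N) = 2*N + 2*N² (K(N) = 2*(N + N*N) = 2*(N + N²) = 2*N + 2*N²)
K(5) - h(j) = 2*5*(1 + 5) - 1*1 = 2*5*6 - 1 = 60 - 1 = 59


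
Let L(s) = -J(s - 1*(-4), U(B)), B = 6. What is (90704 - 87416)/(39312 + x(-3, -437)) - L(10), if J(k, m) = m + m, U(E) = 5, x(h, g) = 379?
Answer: 400198/39691 ≈ 10.083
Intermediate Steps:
J(k, m) = 2*m
L(s) = -10 (L(s) = -2*5 = -1*10 = -10)
(90704 - 87416)/(39312 + x(-3, -437)) - L(10) = (90704 - 87416)/(39312 + 379) - 1*(-10) = 3288/39691 + 10 = 400198/39691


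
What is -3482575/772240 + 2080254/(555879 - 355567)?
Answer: 463700911/78922928 ≈ 5.8754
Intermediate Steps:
-3482575/772240 + 2080254/(555879 - 355567) = -3482575*1/772240 + 2080254/200312 = -696515/154448 + 2080254*(1/200312) = -696515/154448 + 1040127/100156 = 463700911/78922928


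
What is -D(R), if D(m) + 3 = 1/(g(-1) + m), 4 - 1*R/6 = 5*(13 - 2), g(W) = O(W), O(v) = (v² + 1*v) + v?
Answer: 922/307 ≈ 3.0033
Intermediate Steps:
O(v) = v² + 2*v (O(v) = (v² + v) + v = (v + v²) + v = v² + 2*v)
g(W) = W*(2 + W)
R = -306 (R = 24 - 30*(13 - 2) = 24 - 30*11 = 24 - 6*55 = 24 - 330 = -306)
D(m) = -3 + 1/(-1 + m) (D(m) = -3 + 1/(-(2 - 1) + m) = -3 + 1/(-1*1 + m) = -3 + 1/(-1 + m))
-D(R) = -(4 - 3*(-306))/(-1 - 306) = -(4 + 918)/(-307) = -(-1)*922/307 = -1*(-922/307) = 922/307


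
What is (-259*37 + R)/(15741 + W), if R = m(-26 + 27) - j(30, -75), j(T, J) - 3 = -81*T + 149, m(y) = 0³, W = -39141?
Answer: 487/1560 ≈ 0.31218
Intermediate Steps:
m(y) = 0
j(T, J) = 152 - 81*T (j(T, J) = 3 + (-81*T + 149) = 3 + (149 - 81*T) = 152 - 81*T)
R = 2278 (R = 0 - (152 - 81*30) = 0 - (152 - 2430) = 0 - 1*(-2278) = 0 + 2278 = 2278)
(-259*37 + R)/(15741 + W) = (-259*37 + 2278)/(15741 - 39141) = (-9583 + 2278)/(-23400) = -7305*(-1/23400) = 487/1560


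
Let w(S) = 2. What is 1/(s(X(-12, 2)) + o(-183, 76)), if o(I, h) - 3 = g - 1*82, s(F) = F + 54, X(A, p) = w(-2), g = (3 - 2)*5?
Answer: -1/18 ≈ -0.055556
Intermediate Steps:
g = 5 (g = 1*5 = 5)
X(A, p) = 2
s(F) = 54 + F
o(I, h) = -74 (o(I, h) = 3 + (5 - 1*82) = 3 + (5 - 82) = 3 - 77 = -74)
1/(s(X(-12, 2)) + o(-183, 76)) = 1/((54 + 2) - 74) = 1/(56 - 74) = 1/(-18) = -1/18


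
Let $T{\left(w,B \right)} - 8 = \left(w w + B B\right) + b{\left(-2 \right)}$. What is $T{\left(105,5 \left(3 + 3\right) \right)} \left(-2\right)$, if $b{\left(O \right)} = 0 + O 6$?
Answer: $-23842$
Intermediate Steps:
$b{\left(O \right)} = 6 O$ ($b{\left(O \right)} = 0 + 6 O = 6 O$)
$T{\left(w,B \right)} = -4 + B^{2} + w^{2}$ ($T{\left(w,B \right)} = 8 + \left(\left(w w + B B\right) + 6 \left(-2\right)\right) = 8 - \left(12 - B^{2} - w^{2}\right) = 8 + \left(-12 + B^{2} + w^{2}\right) = -4 + B^{2} + w^{2}$)
$T{\left(105,5 \left(3 + 3\right) \right)} \left(-2\right) = \left(-4 + \left(5 \left(3 + 3\right)\right)^{2} + 105^{2}\right) \left(-2\right) = \left(-4 + \left(5 \cdot 6\right)^{2} + 11025\right) \left(-2\right) = \left(-4 + 30^{2} + 11025\right) \left(-2\right) = \left(-4 + 900 + 11025\right) \left(-2\right) = 11921 \left(-2\right) = -23842$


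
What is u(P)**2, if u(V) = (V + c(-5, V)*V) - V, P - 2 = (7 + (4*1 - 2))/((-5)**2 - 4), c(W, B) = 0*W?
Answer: 0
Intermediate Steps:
c(W, B) = 0
P = 17/7 (P = 2 + (7 + (4*1 - 2))/((-5)**2 - 4) = 2 + (7 + (4 - 2))/(25 - 4) = 2 + (7 + 2)/21 = 2 + 9*(1/21) = 2 + 3/7 = 17/7 ≈ 2.4286)
u(V) = 0 (u(V) = (V + 0*V) - V = (V + 0) - V = V - V = 0)
u(P)**2 = 0**2 = 0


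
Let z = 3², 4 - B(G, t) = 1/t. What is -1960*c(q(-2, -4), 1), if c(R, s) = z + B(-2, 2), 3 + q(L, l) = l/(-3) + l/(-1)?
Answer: -24500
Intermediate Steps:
q(L, l) = -3 - 4*l/3 (q(L, l) = -3 + (l/(-3) + l/(-1)) = -3 + (l*(-⅓) + l*(-1)) = -3 + (-l/3 - l) = -3 - 4*l/3)
B(G, t) = 4 - 1/t
z = 9
c(R, s) = 25/2 (c(R, s) = 9 + (4 - 1/2) = 9 + (4 - 1*½) = 9 + (4 - ½) = 9 + 7/2 = 25/2)
-1960*c(q(-2, -4), 1) = -1960*25/2 = -24500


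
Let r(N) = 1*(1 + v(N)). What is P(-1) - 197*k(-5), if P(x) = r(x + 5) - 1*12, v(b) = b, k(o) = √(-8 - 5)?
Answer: -7 - 197*I*√13 ≈ -7.0 - 710.29*I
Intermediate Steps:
k(o) = I*√13 (k(o) = √(-13) = I*√13)
r(N) = 1 + N (r(N) = 1*(1 + N) = 1 + N)
P(x) = -6 + x (P(x) = (1 + (x + 5)) - 1*12 = (1 + (5 + x)) - 12 = (6 + x) - 12 = -6 + x)
P(-1) - 197*k(-5) = (-6 - 1) - 197*I*√13 = -7 - 197*I*√13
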